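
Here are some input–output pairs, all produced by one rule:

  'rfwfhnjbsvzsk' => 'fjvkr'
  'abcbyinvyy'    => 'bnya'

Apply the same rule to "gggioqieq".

iig

What's happening: keep one character in every 3, starting at position 1 (positions 1st, 4th, 7th, ...), then move the first character to the end.
For "gggioqieq", step one produces "gii"; step two turns that into "iig".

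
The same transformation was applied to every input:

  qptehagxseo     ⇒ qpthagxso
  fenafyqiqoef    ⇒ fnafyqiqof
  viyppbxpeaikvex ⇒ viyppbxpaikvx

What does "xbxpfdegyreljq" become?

Each output is the input with this applied: remove every "e".
On "xbxpfdegyreljq" that produces "xbxpfdgyrljq".

xbxpfdgyrljq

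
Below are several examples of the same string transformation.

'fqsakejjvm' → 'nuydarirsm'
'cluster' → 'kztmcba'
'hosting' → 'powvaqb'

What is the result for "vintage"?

The rule is to shift every letter 8 places forward in the alphabet (wrapping around), then take characters alternately from the front and the back (1st, last, 2nd, 2nd-last, ...).
For "vintage", step one produces "dqvbiom"; step two turns that into "dmqovib".
(Check on "cluster": → "ktcabmz" → "kztmcba" ✓)

dmqovib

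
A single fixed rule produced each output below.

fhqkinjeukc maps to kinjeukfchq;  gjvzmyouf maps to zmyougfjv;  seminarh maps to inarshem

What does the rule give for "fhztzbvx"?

What's happening: swap the first and last characters, then move the first 3 characters to the end (rotate left by 3).
For "fhztzbvx", step one produces "xhztzbvf"; step two turns that into "tzbvfxhz".

tzbvfxhz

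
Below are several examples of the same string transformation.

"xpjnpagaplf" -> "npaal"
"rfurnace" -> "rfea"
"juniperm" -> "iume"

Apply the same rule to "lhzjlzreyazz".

In each case the input is transformed by: keep every other character starting from the second (positions 2nd, 4th, 6th, ...), then swap each adjacent pair of characters (1↔2, 3↔4, ...).
Applying both steps to "lhzjlzreyazz": "hjzeaz", then "jhezza".

jhezza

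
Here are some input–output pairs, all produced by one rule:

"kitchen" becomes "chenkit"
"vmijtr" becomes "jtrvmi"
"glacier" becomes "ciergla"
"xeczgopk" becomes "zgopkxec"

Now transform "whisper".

Rule — move the first 3 characters to the end (rotate left by 3).
"whisper" → "sperwhi".

sperwhi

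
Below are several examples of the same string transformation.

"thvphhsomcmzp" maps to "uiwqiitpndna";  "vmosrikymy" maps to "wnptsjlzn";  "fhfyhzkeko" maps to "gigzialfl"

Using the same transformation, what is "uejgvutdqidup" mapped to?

vfkhwvuerjev

The transformation: delete the last character, then shift every letter 1 place forward in the alphabet (wrapping around).
Starting from "uejgvutdqidup": after the first operation, "uejgvutdqidu"; after the second, "vfkhwvuerjev".
(Check on "vmosrikymy": → "vmosrikym" → "wnptsjlzn" ✓)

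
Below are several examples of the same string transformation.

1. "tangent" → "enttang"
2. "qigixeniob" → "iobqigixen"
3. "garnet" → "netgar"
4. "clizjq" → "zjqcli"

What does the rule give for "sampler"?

The rule is to move the last 3 characters to the front (rotate right by 3).
For "sampler" the result is "lersamp".

lersamp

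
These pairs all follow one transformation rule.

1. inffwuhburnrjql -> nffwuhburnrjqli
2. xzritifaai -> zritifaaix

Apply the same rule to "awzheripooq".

Rule — move the first character to the end.
For "awzheripooq" the result is "wzheripooqa".

wzheripooqa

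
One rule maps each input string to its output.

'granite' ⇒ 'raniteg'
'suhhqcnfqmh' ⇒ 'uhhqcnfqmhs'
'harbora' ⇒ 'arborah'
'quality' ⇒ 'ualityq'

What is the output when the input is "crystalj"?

What's happening: move the first character to the end.
Doing the same to "crystalj": "rystaljc".

rystaljc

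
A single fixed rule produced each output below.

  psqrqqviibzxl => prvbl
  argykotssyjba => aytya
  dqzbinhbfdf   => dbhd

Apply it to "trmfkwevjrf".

In each case the input is transformed by: keep one character in every 3, starting at position 1 (positions 1st, 4th, 7th, ...).
For "trmfkwevjrf" the result is "tfer".

tfer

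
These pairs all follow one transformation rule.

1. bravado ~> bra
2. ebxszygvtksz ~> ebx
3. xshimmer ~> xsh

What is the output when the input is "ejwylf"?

Each output is the input with this applied: keep only the first 3 characters.
Doing the same to "ejwylf": "ejw".

ejw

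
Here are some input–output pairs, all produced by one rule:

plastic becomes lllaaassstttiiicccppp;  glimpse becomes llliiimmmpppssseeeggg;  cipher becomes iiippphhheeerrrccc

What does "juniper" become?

Looking at the pairs, the operation is to move the first character to the end, then repeat every character 3 times.
Doing the same to "juniper": "uuunnniiipppeeerrrjjj".

uuunnniiipppeeerrrjjj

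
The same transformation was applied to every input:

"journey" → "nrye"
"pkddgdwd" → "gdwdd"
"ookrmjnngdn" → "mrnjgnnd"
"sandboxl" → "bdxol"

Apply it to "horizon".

zino

The transformation: delete the first 3 characters, then swap each adjacent pair of characters (1↔2, 3↔4, ...).
For "horizon", step one produces "izon"; step two turns that into "zino".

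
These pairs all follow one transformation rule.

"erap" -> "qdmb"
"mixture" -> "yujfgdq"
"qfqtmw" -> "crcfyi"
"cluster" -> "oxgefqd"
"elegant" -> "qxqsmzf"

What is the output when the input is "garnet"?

Each output is the input with this applied: shift every letter 12 places forward in the alphabet (wrapping around).
On "garnet" that produces "smdzqf".

smdzqf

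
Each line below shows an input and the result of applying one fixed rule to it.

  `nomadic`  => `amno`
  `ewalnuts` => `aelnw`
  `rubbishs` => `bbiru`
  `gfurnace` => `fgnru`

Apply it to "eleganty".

What's happening: delete the last 3 characters, then sort the characters into alphabetical order.
Applying both steps to "eleganty": "elega", then "aeegl".
(Check on "nomadic": → "noma" → "amno" ✓)

aeegl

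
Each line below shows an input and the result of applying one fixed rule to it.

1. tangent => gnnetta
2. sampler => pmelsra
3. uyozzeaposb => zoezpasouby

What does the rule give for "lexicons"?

Rule — move the first 2 characters to the end (rotate left by 2), then swap each adjacent pair of characters (1↔2, 3↔4, ...).
Applying both steps to "lexicons": "xiconsle", then "ixocsnel".

ixocsnel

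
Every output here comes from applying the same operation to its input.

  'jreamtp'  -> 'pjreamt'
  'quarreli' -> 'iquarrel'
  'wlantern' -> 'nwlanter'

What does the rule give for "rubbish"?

hrubbis

The rule is to move the last character to the front.
Applying that to "rubbish" gives "hrubbis".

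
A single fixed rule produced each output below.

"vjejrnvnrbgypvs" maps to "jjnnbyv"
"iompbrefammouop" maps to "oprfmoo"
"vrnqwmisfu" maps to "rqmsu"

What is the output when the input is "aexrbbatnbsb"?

erbtbb

In each case the input is transformed by: keep every other character starting from the second (positions 2nd, 4th, 6th, ...).
"aexrbbatnbsb" → "erbtbb".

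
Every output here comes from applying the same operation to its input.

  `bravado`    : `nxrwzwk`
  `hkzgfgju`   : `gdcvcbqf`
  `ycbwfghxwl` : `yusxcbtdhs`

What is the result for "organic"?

nkwcejy

What's happening: swap each adjacent pair of characters (1↔2, 3↔4, ...), then shift every letter 4 places backward in the alphabet (wrapping around).
For "organic", step one produces "roaginc"; step two turns that into "nkwcejy".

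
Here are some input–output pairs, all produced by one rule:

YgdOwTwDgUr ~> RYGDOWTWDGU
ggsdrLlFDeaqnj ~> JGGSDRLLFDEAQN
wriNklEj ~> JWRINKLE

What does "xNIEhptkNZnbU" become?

The transformation: move the last character to the front, then convert every letter to uppercase.
"xNIEhptkNZnbU" → "UxNIEhptkNZnb" → "UXNIEHPTKNZNB".
(Check on "YgdOwTwDgUr": → "rYgdOwTwDgU" → "RYGDOWTWDGU" ✓)

UXNIEHPTKNZNB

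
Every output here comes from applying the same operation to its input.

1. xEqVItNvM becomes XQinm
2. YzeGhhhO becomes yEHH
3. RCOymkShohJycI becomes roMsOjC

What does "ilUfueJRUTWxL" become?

In each case the input is transformed by: keep every other character starting from the first (positions 1st, 3rd, 5th, ...), then flip the case of every letter.
For "ilUfueJRUTWxL", step one produces "iUuJUWL"; step two turns that into "IuUjuwl".

IuUjuwl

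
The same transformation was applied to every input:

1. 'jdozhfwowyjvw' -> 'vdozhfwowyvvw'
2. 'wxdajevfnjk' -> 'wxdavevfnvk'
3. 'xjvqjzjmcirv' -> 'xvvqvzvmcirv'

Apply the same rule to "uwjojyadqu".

uwvovyadqu

Rule — replace every "j" with "v".
Doing the same to "uwjojyadqu": "uwvovyadqu".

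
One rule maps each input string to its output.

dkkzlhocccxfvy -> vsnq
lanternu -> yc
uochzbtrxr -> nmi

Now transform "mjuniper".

fa

In each case the input is transformed by: keep one character in every 3, starting at position 3 (positions 3rd, 6th, 9th, ...), then shift every letter 11 places forward in the alphabet (wrapping around).
Applying both steps to "mjuniper": "up", then "fa".
(Check on "lanternu": → "nr" → "yc" ✓)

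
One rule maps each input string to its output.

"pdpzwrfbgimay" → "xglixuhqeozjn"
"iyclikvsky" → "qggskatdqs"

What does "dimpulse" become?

lmqautxc

Looking at the pairs, the operation is to take characters alternately from the front and the back (1st, last, 2nd, 2nd-last, ...), then shift every letter 8 places forward in the alphabet (wrapping around).
Working it through for "dimpulse": intermediate "deismlpu", final "lmqautxc".
(Check on "iyclikvsky": → "iyykcslvik" → "qggskatdqs" ✓)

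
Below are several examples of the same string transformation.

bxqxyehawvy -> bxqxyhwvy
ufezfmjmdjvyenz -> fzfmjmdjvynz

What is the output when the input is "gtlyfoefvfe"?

gtlyffvf

The rule is to remove every vowel.
So "gtlyfoefvfe" becomes "gtlyffvf".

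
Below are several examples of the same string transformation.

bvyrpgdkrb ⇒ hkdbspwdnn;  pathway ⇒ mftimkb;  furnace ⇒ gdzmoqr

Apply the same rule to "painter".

The transformation: move the first character to the end, then shift every letter 12 places forward in the alphabet (wrapping around).
Applying both steps to "painter": "ainterp", then "muzfqdb".

muzfqdb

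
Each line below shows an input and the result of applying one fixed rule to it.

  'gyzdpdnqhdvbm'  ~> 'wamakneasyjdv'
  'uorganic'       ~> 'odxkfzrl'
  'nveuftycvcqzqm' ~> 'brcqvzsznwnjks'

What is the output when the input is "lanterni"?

The transformation: move the first 2 characters to the end (rotate left by 2), then shift every letter 3 places backward in the alphabet (wrapping around).
On "lanterni": the first step gives "nternila", and the second then gives "kqbokfix".

kqbokfix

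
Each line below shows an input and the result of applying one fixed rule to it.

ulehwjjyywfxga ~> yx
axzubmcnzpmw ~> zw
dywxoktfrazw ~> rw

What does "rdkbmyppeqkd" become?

ed

In each case the input is transformed by: keep one character in every 3, starting at position 3 (positions 3rd, 6th, 9th, ...), then keep only the last 2 characters.
Applying both steps to "rdkbmyppeqkd": "kyed", then "ed".
(Check on "dywxoktfrazw": → "wkrw" → "rw" ✓)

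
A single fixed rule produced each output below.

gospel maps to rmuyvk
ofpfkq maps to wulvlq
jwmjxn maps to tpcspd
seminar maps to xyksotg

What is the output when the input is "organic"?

What's happening: move the last character to the front, then shift every letter 6 places forward in the alphabet (wrapping around).
Applying both steps to "organic": "corgani", then "iuxmgto".

iuxmgto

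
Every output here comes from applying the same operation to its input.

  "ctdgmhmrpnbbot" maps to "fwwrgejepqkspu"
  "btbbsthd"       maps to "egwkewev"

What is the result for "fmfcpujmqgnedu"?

The transformation: take characters alternately from the front and the back (1st, last, 2nd, 2nd-last, ...), then shift every letter 3 places forward in the alphabet (wrapping around).
On "fmfcpujmqgnedu": the first step gives "fumdfecnpguqjm", and the second then gives "ixpgihfqsjxtmp".

ixpgihfqsjxtmp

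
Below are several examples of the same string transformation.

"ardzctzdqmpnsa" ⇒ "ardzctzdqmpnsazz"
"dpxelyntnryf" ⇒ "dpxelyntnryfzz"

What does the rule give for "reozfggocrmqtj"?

reozfggocrmqtjzz

What's happening: append "zz".
On "reozfggocrmqtj" that produces "reozfggocrmqtjzz".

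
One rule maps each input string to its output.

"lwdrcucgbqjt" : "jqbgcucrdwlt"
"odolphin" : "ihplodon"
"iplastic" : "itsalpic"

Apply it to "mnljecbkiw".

Each output is the input with this applied: reverse the string, then move the first character to the end.
"mnljecbkiw" → "wikbcejlnm" → "ikbcejlnmw".
(Check on "odolphin": → "nihplodo" → "ihplodon" ✓)

ikbcejlnmw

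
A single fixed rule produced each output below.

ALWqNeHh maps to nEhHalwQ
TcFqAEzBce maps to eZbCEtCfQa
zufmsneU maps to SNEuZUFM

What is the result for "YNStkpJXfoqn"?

jxFOQNynsTKP

What's happening: flip the case of every letter, then swap the front and back halves of the string.
For "YNStkpJXfoqn", step one produces "ynsTKPjxFOQN"; step two turns that into "jxFOQNynsTKP".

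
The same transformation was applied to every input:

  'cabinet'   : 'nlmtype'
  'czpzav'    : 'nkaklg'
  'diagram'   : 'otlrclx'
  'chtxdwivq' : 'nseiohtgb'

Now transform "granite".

The transformation: shift every letter 11 places forward in the alphabet (wrapping around).
Doing the same to "granite": "rclytep".

rclytep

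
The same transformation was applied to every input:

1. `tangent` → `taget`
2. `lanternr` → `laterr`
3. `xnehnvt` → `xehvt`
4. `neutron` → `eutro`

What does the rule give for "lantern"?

later

The pattern: remove every "n".
On "lantern" that produces "later".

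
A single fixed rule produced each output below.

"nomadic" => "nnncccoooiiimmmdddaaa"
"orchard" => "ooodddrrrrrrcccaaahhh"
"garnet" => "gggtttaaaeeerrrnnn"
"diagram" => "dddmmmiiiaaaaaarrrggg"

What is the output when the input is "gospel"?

gggllloooeeesssppp

Rule — take characters alternately from the front and the back (1st, last, 2nd, 2nd-last, ...), then repeat every character 3 times.
Starting from "gospel": after the first operation, "gloesp"; after the second, "gggllloooeeesssppp".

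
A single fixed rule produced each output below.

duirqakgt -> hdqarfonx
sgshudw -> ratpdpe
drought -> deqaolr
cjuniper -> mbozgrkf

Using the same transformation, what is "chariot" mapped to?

Looking at the pairs, the operation is to move the last 3 characters to the front (rotate right by 3), then shift every letter 3 places backward in the alphabet (wrapping around).
"chariot" → "iotchar" → "flqzexo".

flqzexo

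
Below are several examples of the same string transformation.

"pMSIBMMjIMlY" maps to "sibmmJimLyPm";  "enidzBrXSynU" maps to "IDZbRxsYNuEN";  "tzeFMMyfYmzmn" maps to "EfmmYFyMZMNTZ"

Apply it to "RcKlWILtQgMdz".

Rule — flip the case of every letter, then move the first 2 characters to the end (rotate left by 2).
Applying both steps to "RcKlWILtQgMdz": "rCkLwilTqGmDZ", then "kLwilTqGmDZrC".

kLwilTqGmDZrC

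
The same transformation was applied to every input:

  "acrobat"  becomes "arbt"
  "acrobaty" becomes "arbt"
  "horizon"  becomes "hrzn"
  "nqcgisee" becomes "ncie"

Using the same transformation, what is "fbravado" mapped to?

frvd

The pattern: keep every other character starting from the first (positions 1st, 3rd, 5th, ...).
For "fbravado" the result is "frvd".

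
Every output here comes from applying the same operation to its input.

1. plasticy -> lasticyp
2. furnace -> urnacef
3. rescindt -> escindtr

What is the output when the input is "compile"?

What's happening: move the first character to the end.
Doing the same to "compile": "ompilec".

ompilec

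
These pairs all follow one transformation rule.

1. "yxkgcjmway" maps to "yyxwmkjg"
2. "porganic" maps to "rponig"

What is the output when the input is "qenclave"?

What's happening: sort the characters into reverse alphabetical order, then delete the last 2 characters.
Starting from "qenclave": after the first operation, "vqnleeca"; after the second, "vqnlee".

vqnlee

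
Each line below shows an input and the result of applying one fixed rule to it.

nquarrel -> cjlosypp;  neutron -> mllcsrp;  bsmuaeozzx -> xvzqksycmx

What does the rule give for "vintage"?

ectglry

Rule — shift every letter 2 places backward in the alphabet (wrapping around), then move the last 2 characters to the front (rotate right by 2).
Working it through for "vintage": intermediate "tglryec", final "ectglry".
(Check on "nquarrel": → "losyppcj" → "cjlosypp" ✓)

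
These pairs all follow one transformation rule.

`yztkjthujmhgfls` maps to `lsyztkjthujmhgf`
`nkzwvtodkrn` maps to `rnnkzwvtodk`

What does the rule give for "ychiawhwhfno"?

noychiawhwhf

The transformation: move the last 2 characters to the front (rotate right by 2).
Applying that to "ychiawhwhfno" gives "noychiawhwhf".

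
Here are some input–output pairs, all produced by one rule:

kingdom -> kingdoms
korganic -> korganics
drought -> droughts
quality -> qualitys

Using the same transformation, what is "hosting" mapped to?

hostings

In each case the input is transformed by: append "s".
For "hosting" the result is "hostings".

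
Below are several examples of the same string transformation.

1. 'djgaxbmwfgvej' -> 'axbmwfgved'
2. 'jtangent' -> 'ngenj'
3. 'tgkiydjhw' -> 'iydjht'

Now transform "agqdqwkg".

Looking at the pairs, the operation is to swap the first and last characters, then delete the first 3 characters.
Working it through for "agqdqwkg": intermediate "ggqdqwka", final "dqwka".

dqwka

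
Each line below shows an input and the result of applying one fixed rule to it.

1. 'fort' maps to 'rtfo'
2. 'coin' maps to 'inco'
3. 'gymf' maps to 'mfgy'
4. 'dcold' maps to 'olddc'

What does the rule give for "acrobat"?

robatac

Looking at the pairs, the operation is to move the first 2 characters to the end (rotate left by 2).
Doing the same to "acrobat": "robatac".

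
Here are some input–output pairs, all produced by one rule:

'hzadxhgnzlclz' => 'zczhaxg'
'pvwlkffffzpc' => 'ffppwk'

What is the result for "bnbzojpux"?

opxbb

The pattern: keep every other character starting from the first (positions 1st, 3rd, 5th, ...), then move the last 3 characters to the front (rotate right by 3).
Starting from "bnbzojpux": after the first operation, "bbopx"; after the second, "opxbb".
(Check on "pvwlkffffzpc": → "pwkffp" → "ffppwk" ✓)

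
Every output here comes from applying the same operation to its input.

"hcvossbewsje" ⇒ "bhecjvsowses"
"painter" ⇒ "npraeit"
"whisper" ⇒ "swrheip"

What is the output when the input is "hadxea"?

The pattern: take characters alternately from the front and the back (1st, last, 2nd, 2nd-last, ...), then move the last character to the front.
For "hadxea", step one produces "haaedx"; step two turns that into "xhaaed".

xhaaed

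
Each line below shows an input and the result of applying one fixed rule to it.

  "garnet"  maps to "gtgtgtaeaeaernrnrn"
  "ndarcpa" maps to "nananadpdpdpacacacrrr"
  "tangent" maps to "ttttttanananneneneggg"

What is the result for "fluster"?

frfrfrleleleutututsss

The rule is to repeat every character 3 times, then take characters alternately from the front and the back (1st, last, 2nd, 2nd-last, ...).
"fluster" → "fffllluuusssttteeerrr" → "frfrfrleleleutututsss".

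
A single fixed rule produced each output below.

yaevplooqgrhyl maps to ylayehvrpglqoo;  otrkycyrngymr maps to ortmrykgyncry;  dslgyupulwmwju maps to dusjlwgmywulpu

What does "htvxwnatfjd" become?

hdtjvfxtwan

Rule — take characters alternately from the front and the back (1st, last, 2nd, 2nd-last, ...).
Applying that to "htvxwnatfjd" gives "hdtjvfxtwan".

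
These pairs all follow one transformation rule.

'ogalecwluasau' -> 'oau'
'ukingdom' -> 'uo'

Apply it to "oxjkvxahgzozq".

oa

The pattern: keep one character in every 3, starting at position 1 (positions 1st, 4th, 7th, ...), then keep only the vowels.
"oxjkvxahgzozq" → "okazq" → "oa".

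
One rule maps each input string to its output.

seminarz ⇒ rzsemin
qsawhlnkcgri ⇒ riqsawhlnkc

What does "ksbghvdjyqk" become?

qkksbghvdj

The pattern: move the last 3 characters to the front (rotate right by 3), then delete the first character.
Applying both steps to "ksbghvdjyqk": "yqkksbghvdj", then "qkksbghvdj".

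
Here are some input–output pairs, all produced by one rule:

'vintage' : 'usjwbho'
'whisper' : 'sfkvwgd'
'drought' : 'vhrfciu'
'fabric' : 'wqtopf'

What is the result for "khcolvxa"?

Looking at the pairs, the operation is to move the last 2 characters to the front (rotate right by 2), then shift every letter 12 places backward in the alphabet (wrapping around).
"khcolvxa" → "xakhcolv" → "loyvqczj".
(Check on "drought": → "htdroug" → "vhrfciu" ✓)

loyvqczj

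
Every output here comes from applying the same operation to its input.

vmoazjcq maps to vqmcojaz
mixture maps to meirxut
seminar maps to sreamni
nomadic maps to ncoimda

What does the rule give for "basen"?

Looking at the pairs, the operation is to take characters alternately from the front and the back (1st, last, 2nd, 2nd-last, ...).
On "basen" that produces "bnaes".

bnaes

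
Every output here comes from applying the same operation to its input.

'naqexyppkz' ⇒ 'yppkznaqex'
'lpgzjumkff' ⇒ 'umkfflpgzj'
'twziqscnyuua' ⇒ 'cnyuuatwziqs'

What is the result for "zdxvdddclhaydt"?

clhaydtzdxvddd

Each output is the input with this applied: swap the front and back halves of the string.
"zdxvdddclhaydt" → "clhaydtzdxvddd".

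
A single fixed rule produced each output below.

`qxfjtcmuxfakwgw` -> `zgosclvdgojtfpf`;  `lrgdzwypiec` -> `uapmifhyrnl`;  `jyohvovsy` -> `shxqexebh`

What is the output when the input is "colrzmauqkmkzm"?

lxuaivjdztvtiv

What's happening: shift every letter 9 places forward in the alphabet (wrapping around).
On "colrzmauqkmkzm" that produces "lxuaivjdztvtiv".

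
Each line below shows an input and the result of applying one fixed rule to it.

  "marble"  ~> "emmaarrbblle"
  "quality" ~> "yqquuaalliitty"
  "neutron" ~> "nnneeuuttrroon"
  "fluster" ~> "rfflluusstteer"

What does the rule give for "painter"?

rppaaiinntteer

What's happening: double every character, then move the last character to the front.
For "painter", step one produces "ppaaiinntteerr"; step two turns that into "rppaaiinntteer".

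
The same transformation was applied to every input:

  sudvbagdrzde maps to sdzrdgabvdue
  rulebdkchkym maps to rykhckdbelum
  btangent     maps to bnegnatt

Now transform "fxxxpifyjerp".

frejyfipxxxp

Each output is the input with this applied: reverse the string, then swap the first and last characters.
Starting from "fxxxpifyjerp": after the first operation, "prejyfipxxxf"; after the second, "frejyfipxxxp".
(Check on "btangent": → "tnegnatb" → "bnegnatt" ✓)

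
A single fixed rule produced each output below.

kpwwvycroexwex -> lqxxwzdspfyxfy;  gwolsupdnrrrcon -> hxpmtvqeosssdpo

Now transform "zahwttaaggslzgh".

The rule is to shift every letter 1 place forward in the alphabet (wrapping around).
For "zahwttaaggslzgh" the result is "abixuubbhhtmahi".

abixuubbhhtmahi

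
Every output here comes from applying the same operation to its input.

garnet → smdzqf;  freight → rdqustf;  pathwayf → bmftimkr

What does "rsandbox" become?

demzpnaj

What's happening: shift every letter 12 places forward in the alphabet (wrapping around).
Doing the same to "rsandbox": "demzpnaj".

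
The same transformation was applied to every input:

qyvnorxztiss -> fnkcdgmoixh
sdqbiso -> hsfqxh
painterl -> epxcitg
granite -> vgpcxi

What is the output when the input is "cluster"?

rajhit

The pattern: shift every letter 11 places backward in the alphabet (wrapping around), then delete the last character.
Working it through for "cluster": intermediate "rajhitg", final "rajhit".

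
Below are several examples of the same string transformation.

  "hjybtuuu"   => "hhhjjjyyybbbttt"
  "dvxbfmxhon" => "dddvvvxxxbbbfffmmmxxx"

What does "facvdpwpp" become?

Each output is the input with this applied: delete the last 3 characters, then repeat every character 3 times.
On "facvdpwpp" that produces "fffaaacccvvvdddppp".

fffaaacccvvvdddppp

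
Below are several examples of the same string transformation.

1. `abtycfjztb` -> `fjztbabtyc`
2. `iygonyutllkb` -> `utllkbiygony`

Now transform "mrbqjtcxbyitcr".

xbyitcrmrbqjtc

Rule — swap the front and back halves of the string.
On "mrbqjtcxbyitcr" that produces "xbyitcrmrbqjtc".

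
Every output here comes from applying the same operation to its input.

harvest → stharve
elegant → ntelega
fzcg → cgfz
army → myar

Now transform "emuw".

uwem

The rule is to move the last 2 characters to the front (rotate right by 2).
For "emuw" the result is "uwem".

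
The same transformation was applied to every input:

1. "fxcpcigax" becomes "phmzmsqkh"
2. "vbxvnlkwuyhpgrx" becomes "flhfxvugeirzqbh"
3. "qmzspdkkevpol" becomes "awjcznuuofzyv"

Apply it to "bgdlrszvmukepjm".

The pattern: shift every letter 10 places forward in the alphabet (wrapping around).
Doing the same to "bgdlrszvmukepjm": "lqnvbcjfweuoztw".

lqnvbcjfweuoztw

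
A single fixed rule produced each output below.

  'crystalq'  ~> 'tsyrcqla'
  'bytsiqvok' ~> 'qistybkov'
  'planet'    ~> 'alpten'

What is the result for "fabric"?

What's happening: move the last 3 characters to the front (rotate right by 3), then reverse the string.
On "fabric" that produces "bafcir".

bafcir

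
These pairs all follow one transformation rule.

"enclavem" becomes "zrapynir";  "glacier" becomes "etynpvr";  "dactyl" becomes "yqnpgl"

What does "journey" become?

lwbhear

What's happening: shift every letter 13 places forward in the alphabet (wrapping around) — i.e. ROT13, then move the last character to the front.
"journey" → "wbhearl" → "lwbhear".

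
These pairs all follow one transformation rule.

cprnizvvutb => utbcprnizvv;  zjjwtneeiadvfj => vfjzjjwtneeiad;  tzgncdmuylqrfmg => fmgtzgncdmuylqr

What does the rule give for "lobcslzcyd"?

The rule is to move the last 3 characters to the front (rotate right by 3).
Doing the same to "lobcslzcyd": "cydlobcslz".

cydlobcslz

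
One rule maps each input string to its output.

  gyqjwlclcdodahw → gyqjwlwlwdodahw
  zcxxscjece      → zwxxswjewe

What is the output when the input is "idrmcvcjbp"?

idrmwvwjbp

What's happening: replace every "c" with "w".
So "idrmcvcjbp" becomes "idrmwvwjbp".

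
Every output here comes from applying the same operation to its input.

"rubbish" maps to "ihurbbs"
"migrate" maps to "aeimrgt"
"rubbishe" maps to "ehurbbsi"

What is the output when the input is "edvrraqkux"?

xudervarkq

In each case the input is transformed by: swap each adjacent pair of characters (1↔2, 3↔4, ...), then move the last 2 characters to the front (rotate right by 2).
Working it through for "edvrraqkux": intermediate "dervarkqxu", final "xudervarkq".
(Check on "migrate": → "imrgtae" → "aeimrgt" ✓)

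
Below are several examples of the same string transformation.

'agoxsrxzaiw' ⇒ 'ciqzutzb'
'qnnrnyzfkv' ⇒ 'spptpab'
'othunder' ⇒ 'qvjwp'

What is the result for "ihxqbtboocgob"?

kjzsdvdqqe

Each output is the input with this applied: delete the last 3 characters, then shift every letter 2 places forward in the alphabet (wrapping around).
On "ihxqbtboocgob" that produces "kjzsdvdqqe".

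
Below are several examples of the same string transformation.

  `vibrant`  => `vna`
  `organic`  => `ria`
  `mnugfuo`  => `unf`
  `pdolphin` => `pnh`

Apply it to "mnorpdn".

rnd

The pattern: sort the characters into reverse alphabetical order, then keep one character in every 3, starting at position 1 (positions 1st, 4th, 7th, ...).
"mnorpdn" → "rponnmd" → "rnd".
(Check on "organic": → "ronigca" → "ria" ✓)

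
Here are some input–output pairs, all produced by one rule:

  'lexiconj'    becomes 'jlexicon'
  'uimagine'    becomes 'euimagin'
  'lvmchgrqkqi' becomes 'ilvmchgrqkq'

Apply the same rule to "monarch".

Rule — move the last character to the front.
So "monarch" becomes "hmonarc".

hmonarc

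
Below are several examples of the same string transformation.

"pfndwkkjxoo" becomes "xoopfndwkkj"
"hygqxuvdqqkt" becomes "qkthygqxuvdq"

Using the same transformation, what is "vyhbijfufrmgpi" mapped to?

gpivyhbijfufrm

In each case the input is transformed by: move the last 3 characters to the front (rotate right by 3).
On "vyhbijfufrmgpi" that produces "gpivyhbijfufrm".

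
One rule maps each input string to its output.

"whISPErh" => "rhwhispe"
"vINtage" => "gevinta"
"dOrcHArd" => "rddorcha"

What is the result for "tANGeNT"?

nttange

The transformation: move the last 2 characters to the front (rotate right by 2), then convert every letter to lowercase.
Working it through for "tANGeNT": intermediate "NTtANGe", final "nttange".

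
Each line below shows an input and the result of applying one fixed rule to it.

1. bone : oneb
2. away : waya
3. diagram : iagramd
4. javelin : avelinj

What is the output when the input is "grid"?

ridg

Each output is the input with this applied: move the first character to the end.
"grid" → "ridg".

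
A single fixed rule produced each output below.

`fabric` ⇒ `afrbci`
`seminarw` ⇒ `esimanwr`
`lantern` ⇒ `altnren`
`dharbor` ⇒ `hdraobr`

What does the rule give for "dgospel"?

gdsoepl

What's happening: swap each adjacent pair of characters (1↔2, 3↔4, ...).
For "dgospel" the result is "gdsoepl".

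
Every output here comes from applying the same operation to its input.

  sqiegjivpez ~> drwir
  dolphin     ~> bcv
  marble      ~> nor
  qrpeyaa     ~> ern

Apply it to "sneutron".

ahea

In each case the input is transformed by: shift every letter 13 places forward in the alphabet (wrapping around) — i.e. ROT13, then keep every other character starting from the second (positions 2nd, 4th, 6th, ...).
Applying both steps to "sneutron": "farhgeba", then "ahea".
(Check on "qrpeyaa": → "decrlnn" → "ern" ✓)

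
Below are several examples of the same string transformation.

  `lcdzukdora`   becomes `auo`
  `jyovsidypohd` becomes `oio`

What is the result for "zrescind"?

Each output is the input with this applied: swap the first and last characters, then keep only the vowels.
On "zrescind" that produces "ei".

ei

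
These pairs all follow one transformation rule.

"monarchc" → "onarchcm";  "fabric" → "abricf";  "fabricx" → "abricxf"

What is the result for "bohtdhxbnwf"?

ohtdhxbnwfb

The pattern: move the first character to the end.
On "bohtdhxbnwf" that produces "ohtdhxbnwfb".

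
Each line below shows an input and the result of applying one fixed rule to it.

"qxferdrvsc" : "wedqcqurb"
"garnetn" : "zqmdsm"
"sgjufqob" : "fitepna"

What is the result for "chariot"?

The pattern: shift every letter 1 place backward in the alphabet (wrapping around), then delete the first character.
On "chariot": the first step gives "bgzqhns", and the second then gives "gzqhns".

gzqhns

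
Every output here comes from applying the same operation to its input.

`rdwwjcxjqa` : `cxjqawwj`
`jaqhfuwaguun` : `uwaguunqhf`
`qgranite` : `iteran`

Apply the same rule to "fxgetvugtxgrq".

vugtxgrqget

The transformation: delete the first 2 characters, then move the first 3 characters to the end (rotate left by 3).
Working it through for "fxgetvugtxgrq": intermediate "getvugtxgrq", final "vugtxgrqget".
(Check on "rdwwjcxjqa": → "wwjcxjqa" → "cxjqawwj" ✓)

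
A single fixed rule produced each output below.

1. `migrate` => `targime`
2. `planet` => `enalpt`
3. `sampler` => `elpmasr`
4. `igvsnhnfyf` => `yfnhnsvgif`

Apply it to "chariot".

The transformation: reverse the string, then move the first character to the end.
Working it through for "chariot": intermediate "toirahc", final "oirahct".
(Check on "igvsnhnfyf": → "fyfnhnsvgi" → "yfnhnsvgif" ✓)

oirahct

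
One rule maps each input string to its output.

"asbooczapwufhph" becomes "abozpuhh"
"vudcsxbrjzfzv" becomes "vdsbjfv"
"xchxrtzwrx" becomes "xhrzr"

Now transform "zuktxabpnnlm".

zkxbnl

The transformation: keep every other character starting from the first (positions 1st, 3rd, 5th, ...).
Doing the same to "zuktxabpnnlm": "zkxbnl".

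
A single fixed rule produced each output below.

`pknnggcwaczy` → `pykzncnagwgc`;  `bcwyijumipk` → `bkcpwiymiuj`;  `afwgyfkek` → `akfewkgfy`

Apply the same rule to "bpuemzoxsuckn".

bnpkuceumszxo

Rule — take characters alternately from the front and the back (1st, last, 2nd, 2nd-last, ...).
For "bpuemzoxsuckn" the result is "bnpkuceumszxo".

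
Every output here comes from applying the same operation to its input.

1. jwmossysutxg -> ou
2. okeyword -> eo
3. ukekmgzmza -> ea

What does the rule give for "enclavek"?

ae

The rule is to delete the first 2 characters, then keep only the vowels.
Working it through for "enclavek": intermediate "clavek", final "ae".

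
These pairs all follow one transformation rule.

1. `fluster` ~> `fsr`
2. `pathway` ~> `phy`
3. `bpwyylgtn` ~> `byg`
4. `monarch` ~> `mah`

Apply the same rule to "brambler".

bme

Rule — keep one character in every 3, starting at position 1 (positions 1st, 4th, 7th, ...).
So "brambler" becomes "bme".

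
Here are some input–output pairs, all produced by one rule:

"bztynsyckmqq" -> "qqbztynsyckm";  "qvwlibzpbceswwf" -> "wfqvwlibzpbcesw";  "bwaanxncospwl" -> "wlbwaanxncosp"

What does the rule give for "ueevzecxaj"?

ajueevzecx

What's happening: move the last 2 characters to the front (rotate right by 2).
Doing the same to "ueevzecxaj": "ajueevzecx".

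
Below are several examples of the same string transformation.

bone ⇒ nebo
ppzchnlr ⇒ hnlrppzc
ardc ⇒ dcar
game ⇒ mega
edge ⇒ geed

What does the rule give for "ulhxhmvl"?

Looking at the pairs, the operation is to swap the front and back halves of the string.
Doing the same to "ulhxhmvl": "hmvlulhx".

hmvlulhx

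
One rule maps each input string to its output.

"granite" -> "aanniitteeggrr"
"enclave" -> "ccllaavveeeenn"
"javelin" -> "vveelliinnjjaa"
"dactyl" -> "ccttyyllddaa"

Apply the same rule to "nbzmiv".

zzmmiivvnnbb

In each case the input is transformed by: move the first 2 characters to the end (rotate left by 2), then double every character.
For "nbzmiv", step one produces "zmivnb"; step two turns that into "zzmmiivvnnbb".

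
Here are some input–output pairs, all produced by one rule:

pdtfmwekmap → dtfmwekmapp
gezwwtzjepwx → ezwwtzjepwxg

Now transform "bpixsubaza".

pixsubazab

In each case the input is transformed by: move the first character to the end.
"bpixsubaza" → "pixsubazab".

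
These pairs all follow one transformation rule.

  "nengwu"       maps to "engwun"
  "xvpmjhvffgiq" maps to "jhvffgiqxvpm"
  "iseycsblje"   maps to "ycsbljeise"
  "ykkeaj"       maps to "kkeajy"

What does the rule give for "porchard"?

rchardpo

The transformation: move the last 2 characters to the front (rotate right by 2), then swap the front and back halves of the string.
On "porchard": the first step gives "rdporcha", and the second then gives "rchardpo".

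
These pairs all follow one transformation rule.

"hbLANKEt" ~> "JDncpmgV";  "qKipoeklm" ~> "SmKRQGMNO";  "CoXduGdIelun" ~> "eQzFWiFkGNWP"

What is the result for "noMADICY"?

In each case the input is transformed by: flip the case of every letter, then shift every letter 2 places forward in the alphabet (wrapping around).
On "noMADICY": the first step gives "NOmadicy", and the second then gives "PQocfkea".

PQocfkea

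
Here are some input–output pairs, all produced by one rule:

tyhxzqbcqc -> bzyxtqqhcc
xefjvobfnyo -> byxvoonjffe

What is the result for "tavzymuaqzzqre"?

azzzyvutrqqmea

Rule — sort the characters into reverse alphabetical order, then move the last character to the front.
"tavzymuaqzzqre" → "zzzyvutrqqmeaa" → "azzzyvutrqqmea".
(Check on "tyhxzqbcqc": → "zyxtqqhccb" → "bzyxtqqhcc" ✓)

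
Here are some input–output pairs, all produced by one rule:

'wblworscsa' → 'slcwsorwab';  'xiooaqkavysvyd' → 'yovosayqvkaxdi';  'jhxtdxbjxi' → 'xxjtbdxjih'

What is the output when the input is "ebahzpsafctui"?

uathczfpaseib

Looking at the pairs, the operation is to take characters alternately from the front and the back (1st, last, 2nd, 2nd-last, ...), then move the first 3 characters to the end (rotate left by 3).
"ebahzpsafctui" → "eibuathczfpas" → "uathczfpaseib".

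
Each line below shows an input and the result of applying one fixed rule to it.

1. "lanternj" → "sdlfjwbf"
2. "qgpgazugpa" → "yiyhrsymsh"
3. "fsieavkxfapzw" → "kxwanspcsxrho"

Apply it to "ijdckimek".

bauvacwec

The rule is to swap each adjacent pair of characters (1↔2, 3↔4, ...), then shift every letter 8 places backward in the alphabet (wrapping around).
On "ijdckimek": the first step gives "jicdikemk", and the second then gives "bauvacwec".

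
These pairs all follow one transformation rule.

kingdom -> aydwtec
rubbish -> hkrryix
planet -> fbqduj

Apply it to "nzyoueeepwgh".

The rule is to shift every letter 10 places backward in the alphabet (wrapping around).
"nzyoueeepwgh" → "dpoekuuufmwx".

dpoekuuufmwx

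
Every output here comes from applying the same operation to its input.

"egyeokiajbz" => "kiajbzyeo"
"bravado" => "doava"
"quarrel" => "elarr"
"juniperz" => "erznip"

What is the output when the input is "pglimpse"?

pselim

Rule — delete the first 2 characters, then move the first 3 characters to the end (rotate left by 3).
For "pglimpse", step one produces "limpse"; step two turns that into "pselim".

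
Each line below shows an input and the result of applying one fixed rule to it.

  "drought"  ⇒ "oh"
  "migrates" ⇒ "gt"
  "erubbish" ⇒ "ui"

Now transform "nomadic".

mi

In each case the input is transformed by: keep one character in every 3, starting at position 3 (positions 3rd, 6th, 9th, ...).
So "nomadic" becomes "mi".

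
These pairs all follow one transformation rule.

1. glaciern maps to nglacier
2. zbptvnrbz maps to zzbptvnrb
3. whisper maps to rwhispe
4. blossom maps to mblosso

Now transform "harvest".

In each case the input is transformed by: move the last character to the front.
For "harvest" the result is "tharves".

tharves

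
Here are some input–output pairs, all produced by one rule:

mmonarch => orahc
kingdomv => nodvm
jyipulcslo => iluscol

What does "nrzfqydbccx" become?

The rule is to swap each adjacent pair of characters (1↔2, 3↔4, ...), then delete the first 3 characters.
On "nrzfqydbccx": the first step gives "rnfzyqbdccx", and the second then gives "zyqbdccx".

zyqbdccx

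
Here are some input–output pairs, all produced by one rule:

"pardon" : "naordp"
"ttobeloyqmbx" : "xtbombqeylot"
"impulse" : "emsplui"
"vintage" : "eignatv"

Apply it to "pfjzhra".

Rule — take characters alternately from the front and the back (1st, last, 2nd, 2nd-last, ...), then move the first character to the end.
Applying both steps to "pfjzhra": "pafrjhz", then "afrjhzp".

afrjhzp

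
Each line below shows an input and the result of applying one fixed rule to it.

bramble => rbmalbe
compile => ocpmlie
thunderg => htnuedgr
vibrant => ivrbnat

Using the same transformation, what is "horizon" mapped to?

ohirozn

Each output is the input with this applied: swap each adjacent pair of characters (1↔2, 3↔4, ...).
For "horizon" the result is "ohirozn".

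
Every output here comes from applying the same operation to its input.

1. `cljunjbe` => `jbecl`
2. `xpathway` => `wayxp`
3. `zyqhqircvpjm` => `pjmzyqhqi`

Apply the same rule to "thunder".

dert

The pattern: move the last 3 characters to the front (rotate right by 3), then delete the last 3 characters.
Working it through for "thunder": intermediate "derthun", final "dert".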